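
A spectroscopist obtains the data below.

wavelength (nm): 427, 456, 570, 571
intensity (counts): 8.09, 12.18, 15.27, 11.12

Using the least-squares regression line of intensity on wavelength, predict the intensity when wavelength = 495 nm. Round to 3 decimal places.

n = 4, Σx = 2024, Σy = 46.66, Σxy = 24061.93, Σx² = 1041206
Sxx = Σx² − (Σx)²/n = 1041206 − 1024144 = 17062
Sxy = Σxy − (Σx)(Σy)/n = 24061.93 − 23609.96 = 451.97
b = Sxy/Sxx = 451.97/17062 = 0.026490
a = ȳ − b·x̄ = 11.665 − 0.026490·506 = -1.738869
ŷ(495) = a + b·495 = -1.738869 + 0.026490·495 = 11.373612

11.374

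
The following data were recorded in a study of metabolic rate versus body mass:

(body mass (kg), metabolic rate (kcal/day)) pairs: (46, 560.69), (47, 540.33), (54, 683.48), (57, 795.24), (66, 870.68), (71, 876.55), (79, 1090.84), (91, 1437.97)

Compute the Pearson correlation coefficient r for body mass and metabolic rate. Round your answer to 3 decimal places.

0.978

n = 8, Σx = 511, Σy = 6855.78, Σxy = 470155.41, Σx² = 34409, Σy² = 6489994.5444
Sxx = Σx² − (Σx)²/n = 34409 − 32640.125 = 1768.875
Sxy = Σxy − (Σx)(Σy)/n = 470155.41 − 437912.9475 = 32242.4625
Syy = Σy² − (Σy)²/n = 6489994.5444 − 5875214.92605 = 614779.61835
r = Sxy/√(Sxx·Syy) = 32242.4625/√(1087468297.408856) = 32242.4625/32976.784219 = 0.977732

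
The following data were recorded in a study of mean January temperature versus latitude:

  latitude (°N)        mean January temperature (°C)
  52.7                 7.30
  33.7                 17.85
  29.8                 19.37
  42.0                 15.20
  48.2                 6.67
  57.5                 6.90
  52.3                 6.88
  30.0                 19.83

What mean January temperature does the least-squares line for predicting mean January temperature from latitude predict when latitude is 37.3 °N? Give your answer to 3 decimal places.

15.689

n = 8, Σx = 346.2, Σy = 100, Σxy = 3874.849, Σx² = 15829.8
Sxx = Σx² − (Σx)²/n = 15829.8 − 14981.805 = 847.995
Sxy = Σxy − (Σx)(Σy)/n = 3874.849 − 4327.5 = -452.651
b = Sxy/Sxx = -452.651/847.995 = -0.533790
a = ȳ − b·x̄ = 12.5 − (-0.533790)·43.275 = 35.599749
ŷ(37.3) = a + b·37.3 = 35.599749 + (-0.533790)·37.3 = 15.689393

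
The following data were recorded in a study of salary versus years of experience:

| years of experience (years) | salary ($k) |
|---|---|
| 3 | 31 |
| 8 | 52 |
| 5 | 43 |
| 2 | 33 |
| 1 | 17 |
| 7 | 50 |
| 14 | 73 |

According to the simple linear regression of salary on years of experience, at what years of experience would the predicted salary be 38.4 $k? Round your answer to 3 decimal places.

n = 7, Σx = 40, Σy = 299, Σxy = 2179, Σx² = 348
Sxx = Σx² − (Σx)²/n = 348 − 228.571429 = 119.428571
Sxy = Σxy − (Σx)(Σy)/n = 2179 − 1708.571429 = 470.428571
b = Sxy/Sxx = 470.428571/119.428571 = 3.938995
a = ȳ − b·x̄ = 42.714286 − 3.938995·5.714286 = 20.205742
Set a + b·x = 38.4: x = (38.4 − 20.205742) / 3.938995 = 4.619010

4.619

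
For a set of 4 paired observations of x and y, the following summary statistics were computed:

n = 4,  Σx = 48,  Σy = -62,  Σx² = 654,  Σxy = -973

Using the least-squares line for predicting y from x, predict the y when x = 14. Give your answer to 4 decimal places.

Sxx = Σx² − (Σx)²/n = 654 − 576 = 78
Sxy = Σxy − (Σx)(Σy)/n = -973 − (-744) = -229
b = Sxy/Sxx = -229/78 = -2.935897
a = ȳ − b·x̄ = -15.5 − (-2.935897)·12 = 19.730769
ŷ(14) = a + b·14 = 19.730769 + (-2.935897)·14 = -21.371795

-21.3718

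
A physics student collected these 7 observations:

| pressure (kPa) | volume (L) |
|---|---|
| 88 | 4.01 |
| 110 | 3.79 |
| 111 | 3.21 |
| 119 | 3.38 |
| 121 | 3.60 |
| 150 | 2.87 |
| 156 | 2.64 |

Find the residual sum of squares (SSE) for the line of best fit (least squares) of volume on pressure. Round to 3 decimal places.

0.227

n = 7, Σx = 855, Σy = 23.5, Σxy = 2806.25, Σx² = 107803, Σy² = 80.3392
Sxx = Σx² − (Σx)²/n = 107803 − 104432.142857 = 3370.857143
Sxy = Σxy − (Σx)(Σy)/n = 2806.25 − 2870.357143 = -64.107143
Syy = Σy² − (Σy)²/n = 80.3392 − 78.892857 = 1.446343
b = Sxy/Sxx = -64.107143/3370.857143 = -0.019018
SSE = Syy − b·Sxy = 1.446343 − (-0.019018)·(-64.107143) = 0.227150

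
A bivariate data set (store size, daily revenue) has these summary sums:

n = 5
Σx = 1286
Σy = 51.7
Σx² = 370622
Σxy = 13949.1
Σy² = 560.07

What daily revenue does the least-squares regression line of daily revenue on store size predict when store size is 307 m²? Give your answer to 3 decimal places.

Sxx = Σx² − (Σx)²/n = 370622 − 330759.2 = 39862.8
Sxy = Σxy − (Σx)(Σy)/n = 13949.1 − 13297.24 = 651.86
b = Sxy/Sxx = 651.86/39862.8 = 0.016353
a = ȳ − b·x̄ = 10.34 − 0.016353·257.2 = 6.134114
ŷ(307) = a + b·307 = 6.134114 + 0.016353·307 = 11.154359

11.154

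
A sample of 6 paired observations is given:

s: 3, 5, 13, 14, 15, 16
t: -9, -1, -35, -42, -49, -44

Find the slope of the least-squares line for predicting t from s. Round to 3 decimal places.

n = 6, Σx = 66, Σy = -180, Σxy = -2514, Σx² = 880
Sxx = Σx² − (Σx)²/n = 880 − 726 = 154
Sxy = Σxy − (Σx)(Σy)/n = -2514 − (-1980) = -534
b = Sxy/Sxx = -534/154 = -3.467532

-3.468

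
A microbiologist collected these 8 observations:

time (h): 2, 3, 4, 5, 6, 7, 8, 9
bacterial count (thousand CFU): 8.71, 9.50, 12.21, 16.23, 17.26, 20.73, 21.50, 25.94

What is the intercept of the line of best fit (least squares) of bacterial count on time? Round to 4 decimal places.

2.9433

n = 8, Σx = 44, Σy = 132.08, Σxy = 830.04, Σx² = 284
Sxx = Σx² − (Σx)²/n = 284 − 242 = 42
Sxy = Σxy − (Σx)(Σy)/n = 830.04 − 726.44 = 103.6
b = Sxy/Sxx = 103.6/42 = 2.466667
a = ȳ − b·x̄ = 16.51 − 2.466667·5.5 = 2.943333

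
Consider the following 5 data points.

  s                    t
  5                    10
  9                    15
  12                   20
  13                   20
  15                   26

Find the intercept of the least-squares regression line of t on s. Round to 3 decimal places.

1.822

n = 5, Σx = 54, Σy = 91, Σxy = 1075, Σx² = 644
Sxx = Σx² − (Σx)²/n = 644 − 583.2 = 60.8
Sxy = Σxy − (Σx)(Σy)/n = 1075 − 982.8 = 92.2
b = Sxy/Sxx = 92.2/60.8 = 1.516447
a = ȳ − b·x̄ = 18.2 − 1.516447·10.8 = 1.822368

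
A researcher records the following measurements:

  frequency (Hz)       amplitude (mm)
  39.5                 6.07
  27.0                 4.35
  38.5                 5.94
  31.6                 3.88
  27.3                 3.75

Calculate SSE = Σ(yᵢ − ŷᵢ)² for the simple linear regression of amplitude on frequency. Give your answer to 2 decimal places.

n = 5, Σx = 163.9, Σy = 23.99, Σxy = 810.888, Σx² = 5515.35, Σy² = 120.1679
Sxx = Σx² − (Σx)²/n = 5515.35 − 5372.642 = 142.708
Sxy = Σxy − (Σx)(Σy)/n = 810.888 − 786.3922 = 24.4958
Syy = Σy² − (Σy)²/n = 120.1679 − 115.10402 = 5.06388
b = Sxy/Sxx = 24.4958/142.708 = 0.171650
SSE = Syy − b·Sxy = 5.06388 − 0.171650·24.4958 = 0.859181

0.86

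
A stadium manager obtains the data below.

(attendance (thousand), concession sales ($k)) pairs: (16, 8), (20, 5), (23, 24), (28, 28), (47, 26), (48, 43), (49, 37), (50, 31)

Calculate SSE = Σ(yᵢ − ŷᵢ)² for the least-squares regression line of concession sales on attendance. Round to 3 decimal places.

n = 8, Σx = 281, Σy = 202, Σxy = 8213, Σx² = 11383, Σy² = 6304
Sxx = Σx² − (Σx)²/n = 11383 − 9870.125 = 1512.875
Sxy = Σxy − (Σx)(Σy)/n = 8213 − 7095.25 = 1117.75
Syy = Σy² − (Σy)²/n = 6304 − 5100.5 = 1203.5
b = Sxy/Sxx = 1117.75/1512.875 = 0.738825
SSE = Syy − b·Sxy = 1203.5 − 0.738825·1117.75 = 377.678262

377.678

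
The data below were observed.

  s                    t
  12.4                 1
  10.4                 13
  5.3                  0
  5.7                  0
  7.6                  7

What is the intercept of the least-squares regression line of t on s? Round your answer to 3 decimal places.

-1.749

n = 5, Σx = 41.4, Σy = 21, Σxy = 200.8, Σx² = 380.26
Sxx = Σx² − (Σx)²/n = 380.26 − 342.792 = 37.468
Sxy = Σxy − (Σx)(Σy)/n = 200.8 − 173.88 = 26.92
b = Sxy/Sxx = 26.92/37.468 = 0.718480
a = ȳ − b·x̄ = 4.2 − 0.718480·8.28 = -1.749012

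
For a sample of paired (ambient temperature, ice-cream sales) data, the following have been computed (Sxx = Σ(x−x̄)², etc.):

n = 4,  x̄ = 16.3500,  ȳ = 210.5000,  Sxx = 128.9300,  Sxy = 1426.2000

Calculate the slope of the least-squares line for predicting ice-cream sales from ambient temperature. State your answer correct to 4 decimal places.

b = Sxy/Sxx = 1426.2/128.93 = 11.061816

11.0618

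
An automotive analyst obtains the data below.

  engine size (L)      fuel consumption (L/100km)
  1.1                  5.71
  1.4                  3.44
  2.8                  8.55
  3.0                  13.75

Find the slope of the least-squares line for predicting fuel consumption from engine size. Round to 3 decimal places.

3.956

n = 4, Σx = 8.3, Σy = 31.45, Σxy = 76.287, Σx² = 20.01
Sxx = Σx² − (Σx)²/n = 20.01 − 17.2225 = 2.7875
Sxy = Σxy − (Σx)(Σy)/n = 76.287 − 65.25875 = 11.02825
b = Sxy/Sxx = 11.02825/2.7875 = 3.956323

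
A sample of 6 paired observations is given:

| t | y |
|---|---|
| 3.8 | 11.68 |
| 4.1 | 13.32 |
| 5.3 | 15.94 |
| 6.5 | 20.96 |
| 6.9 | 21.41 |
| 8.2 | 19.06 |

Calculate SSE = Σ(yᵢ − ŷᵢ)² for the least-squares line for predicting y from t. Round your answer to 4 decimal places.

20.7038

n = 6, Σx = 34.8, Σy = 102.37, Σxy = 623.739, Σx² = 216.44, Σy² = 1828.9217
Sxx = Σx² − (Σx)²/n = 216.44 − 201.84 = 14.6
Sxy = Σxy − (Σx)(Σy)/n = 623.739 − 593.746 = 29.993
Syy = Σy² − (Σy)²/n = 1828.9217 − 1746.602817 = 82.318883
b = Sxy/Sxx = 29.993/14.6 = 2.054315
SSE = Syy − b·Sxy = 82.318883 − 2.054315·29.993 = 20.703811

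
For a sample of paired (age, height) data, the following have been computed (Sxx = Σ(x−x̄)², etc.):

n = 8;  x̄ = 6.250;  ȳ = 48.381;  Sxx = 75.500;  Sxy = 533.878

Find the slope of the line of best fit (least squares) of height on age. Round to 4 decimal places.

7.0712

b = Sxy/Sxx = 533.878/75.5 = 7.071232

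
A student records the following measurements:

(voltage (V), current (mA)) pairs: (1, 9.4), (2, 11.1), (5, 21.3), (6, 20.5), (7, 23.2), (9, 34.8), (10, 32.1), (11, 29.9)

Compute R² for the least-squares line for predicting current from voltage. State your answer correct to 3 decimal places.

0.906

n = 8, Σx = 51, Σy = 182.3, Σxy = 1386.6, Σx² = 417, Σy² = 4759.21
Sxx = Σx² − (Σx)²/n = 417 − 325.125 = 91.875
Sxy = Σxy − (Σx)(Σy)/n = 1386.6 − 1162.1625 = 224.4375
Syy = Σy² − (Σy)²/n = 4759.21 − 4154.16125 = 605.04875
R² = Sxy²/(Sxx·Syy) = (224.4375)²/(91.875·605.04875) = 0.906156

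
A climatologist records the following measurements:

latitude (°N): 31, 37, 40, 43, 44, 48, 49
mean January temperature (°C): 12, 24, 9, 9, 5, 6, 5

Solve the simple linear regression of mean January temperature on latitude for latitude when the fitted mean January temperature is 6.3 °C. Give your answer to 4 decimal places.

n = 7, Σx = 292, Σy = 70, Σxy = 2760, Σx² = 12420
Sxx = Σx² − (Σx)²/n = 12420 − 12180.571429 = 239.428571
Sxy = Σxy − (Σx)(Σy)/n = 2760 − 2920 = -160
b = Sxy/Sxx = -160/239.428571 = -0.668258
a = ȳ − b·x̄ = 10 − (-0.668258)·41.714286 = 37.875895
Set a + b·x = 6.3: x = (6.3 − 37.875895) / (-0.668258) = 47.251071

47.2511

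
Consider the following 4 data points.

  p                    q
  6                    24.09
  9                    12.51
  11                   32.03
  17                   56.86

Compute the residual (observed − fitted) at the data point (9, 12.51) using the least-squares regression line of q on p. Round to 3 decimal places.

-12.726

n = 4, Σx = 43, Σy = 125.49, Σxy = 1576.08, Σx² = 527
Sxx = Σx² − (Σx)²/n = 527 − 462.25 = 64.75
Sxy = Σxy − (Σx)(Σy)/n = 1576.08 − 1349.0175 = 227.0625
b = Sxy/Sxx = 227.0625/64.75 = 3.506757
a = ȳ − b·x̄ = 31.3725 − 3.506757·10.75 = -6.325135
ŷ(9) = -6.325135 + 3.506757·9 = 25.235676
residual = y − ŷ = 12.51 − 25.235676 = -12.725676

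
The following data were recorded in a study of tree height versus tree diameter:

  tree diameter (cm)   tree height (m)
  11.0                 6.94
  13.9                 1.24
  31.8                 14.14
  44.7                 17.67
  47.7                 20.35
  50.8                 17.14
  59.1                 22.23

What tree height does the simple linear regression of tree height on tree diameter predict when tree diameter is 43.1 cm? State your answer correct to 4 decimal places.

16.5771

n = 7, Σx = 259, Σy = 99.71, Σxy = 4488.277, Σx² = 11672.28
Sxx = Σx² − (Σx)²/n = 11672.28 − 9583 = 2089.28
Sxy = Σxy − (Σx)(Σy)/n = 4488.277 − 3689.27 = 799.007
b = Sxy/Sxx = 799.007/2089.28 = 0.382432
a = ȳ − b·x̄ = 14.244286 − 0.382432·37 = 0.094311
ŷ(43.1) = a + b·43.1 = 0.094311 + 0.382432·43.1 = 16.577119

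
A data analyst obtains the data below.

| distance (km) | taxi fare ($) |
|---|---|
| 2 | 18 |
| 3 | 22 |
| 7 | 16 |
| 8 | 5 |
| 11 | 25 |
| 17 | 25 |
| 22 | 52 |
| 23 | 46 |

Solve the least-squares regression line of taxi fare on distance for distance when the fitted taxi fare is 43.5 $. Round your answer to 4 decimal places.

22.8166

n = 8, Σx = 93, Σy = 209, Σxy = 3156, Σx² = 1549
Sxx = Σx² − (Σx)²/n = 1549 − 1081.125 = 467.875
Sxy = Σxy − (Σx)(Σy)/n = 3156 − 2429.625 = 726.375
b = Sxy/Sxx = 726.375/467.875 = 1.552498
a = ȳ − b·x̄ = 26.125 − 1.552498·11.625 = 8.077211
Set a + b·x = 43.5: x = (43.5 − 8.077211) / 1.552498 = 22.816641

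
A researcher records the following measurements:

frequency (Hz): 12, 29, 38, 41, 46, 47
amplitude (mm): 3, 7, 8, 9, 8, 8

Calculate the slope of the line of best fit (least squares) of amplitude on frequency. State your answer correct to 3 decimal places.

n = 6, Σx = 213, Σy = 43, Σxy = 1656, Σx² = 8435
Sxx = Σx² − (Σx)²/n = 8435 − 7561.5 = 873.5
Sxy = Σxy − (Σx)(Σy)/n = 1656 − 1526.5 = 129.5
b = Sxy/Sxx = 129.5/873.5 = 0.148254

0.148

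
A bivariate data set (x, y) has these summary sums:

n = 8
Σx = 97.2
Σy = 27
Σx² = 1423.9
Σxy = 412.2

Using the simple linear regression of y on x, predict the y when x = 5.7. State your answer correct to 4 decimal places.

1.1407

Sxx = Σx² − (Σx)²/n = 1423.9 − 1180.98 = 242.92
Sxy = Σxy − (Σx)(Σy)/n = 412.2 − 328.05 = 84.15
b = Sxy/Sxx = 84.15/242.92 = 0.346410
a = ȳ − b·x̄ = 3.375 − 0.346410·12.15 = -0.833886
ŷ(5.7) = a + b·5.7 = -0.833886 + 0.346410·5.7 = 1.140653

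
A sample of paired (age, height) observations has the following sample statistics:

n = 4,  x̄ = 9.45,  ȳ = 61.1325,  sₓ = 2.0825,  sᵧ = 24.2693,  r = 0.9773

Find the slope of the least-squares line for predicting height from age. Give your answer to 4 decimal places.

11.3894

b = r · sᵧ/sₓ = 0.9773 · 24.2693/2.0825 = 11.389381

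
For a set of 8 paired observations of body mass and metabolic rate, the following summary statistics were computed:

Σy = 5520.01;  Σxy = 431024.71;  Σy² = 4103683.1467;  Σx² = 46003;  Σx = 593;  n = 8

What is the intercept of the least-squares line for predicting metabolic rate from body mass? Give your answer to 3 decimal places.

-101.413

Sxx = Σx² − (Σx)²/n = 46003 − 43956.125 = 2046.875
Sxy = Σxy − (Σx)(Σy)/n = 431024.71 − 409170.74125 = 21853.96875
b = Sxy/Sxx = 21853.96875/2046.875 = 10.676748
a = ȳ − b·x̄ = 690.00125 − 10.676748·74.125 = -101.412702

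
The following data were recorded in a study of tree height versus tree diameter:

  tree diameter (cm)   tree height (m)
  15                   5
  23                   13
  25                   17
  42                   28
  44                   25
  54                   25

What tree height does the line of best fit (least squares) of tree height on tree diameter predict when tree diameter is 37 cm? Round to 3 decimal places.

20.525

n = 6, Σx = 203, Σy = 113, Σxy = 4425, Σx² = 7995
Sxx = Σx² − (Σx)²/n = 7995 − 6868.166667 = 1126.833333
Sxy = Σxy − (Σx)(Σy)/n = 4425 − 3823.166667 = 601.833333
b = Sxy/Sxx = 601.833333/1126.833333 = 0.534093
a = ȳ − b·x̄ = 18.833333 − 0.534093·33.833333 = 0.763201
ŷ(37) = a + b·37 = 0.763201 + 0.534093·37 = 20.524627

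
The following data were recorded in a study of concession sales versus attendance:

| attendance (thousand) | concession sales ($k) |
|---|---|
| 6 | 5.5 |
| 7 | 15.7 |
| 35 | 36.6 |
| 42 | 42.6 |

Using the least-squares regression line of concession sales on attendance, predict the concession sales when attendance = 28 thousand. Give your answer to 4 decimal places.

30.1024

n = 4, Σx = 90, Σy = 100.4, Σxy = 3213.1, Σx² = 3074
Sxx = Σx² − (Σx)²/n = 3074 − 2025 = 1049
Sxy = Σxy − (Σx)(Σy)/n = 3213.1 − 2259 = 954.1
b = Sxy/Sxx = 954.1/1049 = 0.909533
a = ȳ − b·x̄ = 25.1 − 0.909533·22.5 = 4.635510
ŷ(28) = a + b·28 = 4.635510 + 0.909533·28 = 30.102431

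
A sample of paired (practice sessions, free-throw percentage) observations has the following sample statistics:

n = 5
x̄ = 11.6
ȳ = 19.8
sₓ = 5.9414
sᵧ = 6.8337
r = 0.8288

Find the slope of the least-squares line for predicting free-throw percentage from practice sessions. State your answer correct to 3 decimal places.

0.953

b = r · sᵧ/sₓ = 0.8288 · 6.8337/5.9414 = 0.953272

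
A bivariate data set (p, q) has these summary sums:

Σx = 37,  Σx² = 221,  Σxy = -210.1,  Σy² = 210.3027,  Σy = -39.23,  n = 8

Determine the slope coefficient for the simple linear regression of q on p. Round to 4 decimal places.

Sxx = Σx² − (Σx)²/n = 221 − 171.125 = 49.875
Sxy = Σxy − (Σx)(Σy)/n = -210.1 − (-181.43875) = -28.66125
b = Sxy/Sxx = -28.66125/49.875 = -0.574662

-0.5747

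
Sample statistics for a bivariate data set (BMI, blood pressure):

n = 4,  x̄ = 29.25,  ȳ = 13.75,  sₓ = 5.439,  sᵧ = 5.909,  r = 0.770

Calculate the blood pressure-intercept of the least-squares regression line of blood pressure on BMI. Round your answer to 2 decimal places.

-10.72

b = r · sᵧ/sₓ = 0.77 · 5.909/5.439 = 0.836538
a = ȳ − b·x̄ = 13.75 − 0.836538·29.25 = -10.718736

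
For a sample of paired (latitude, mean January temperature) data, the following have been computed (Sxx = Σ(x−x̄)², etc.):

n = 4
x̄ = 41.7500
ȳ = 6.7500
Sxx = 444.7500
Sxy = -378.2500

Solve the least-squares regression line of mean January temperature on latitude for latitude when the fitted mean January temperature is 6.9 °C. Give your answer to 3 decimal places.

41.574

b = Sxy/Sxx = -378.25/444.75 = -0.850478
a = ȳ − b·x̄ = 6.75 − (-0.850478)·41.75 = 42.257448
Set a + b·x = 6.9: x = (6.9 − 42.257448) / (-0.850478) = 41.573629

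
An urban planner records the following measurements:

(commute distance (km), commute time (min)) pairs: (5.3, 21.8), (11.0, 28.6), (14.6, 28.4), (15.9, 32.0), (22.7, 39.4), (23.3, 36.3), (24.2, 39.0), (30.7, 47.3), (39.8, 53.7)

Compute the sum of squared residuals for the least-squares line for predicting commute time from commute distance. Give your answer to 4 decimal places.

n = 9, Σx = 187.5, Σy = 326.5, Σxy = 7626.92, Σx² = 4785.41, Σy² = 12635.79
Sxx = Σx² − (Σx)²/n = 4785.41 − 3906.25 = 879.16
Sxy = Σxy − (Σx)(Σy)/n = 7626.92 − 6802.083333 = 824.836667
Syy = Σy² − (Σy)²/n = 12635.79 − 11844.694444 = 791.095556
b = Sxy/Sxx = 824.836667/879.16 = 0.938210
SSE = Syy − b·Sxy = 791.095556 − 0.938210·824.836667 = 17.225581

17.2256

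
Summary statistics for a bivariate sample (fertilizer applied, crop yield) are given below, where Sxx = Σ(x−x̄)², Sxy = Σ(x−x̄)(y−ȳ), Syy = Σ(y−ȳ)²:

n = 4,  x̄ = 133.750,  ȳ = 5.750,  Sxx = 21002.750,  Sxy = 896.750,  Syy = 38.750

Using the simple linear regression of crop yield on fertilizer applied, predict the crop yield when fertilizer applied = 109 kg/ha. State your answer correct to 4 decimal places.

b = Sxy/Sxx = 896.75/21002.75 = 0.042697
a = ȳ − b·x̄ = 5.75 − 0.042697·133.75 = 0.039304
ŷ(109) = a + b·109 = 0.039304 + 0.042697·109 = 4.693254

4.6933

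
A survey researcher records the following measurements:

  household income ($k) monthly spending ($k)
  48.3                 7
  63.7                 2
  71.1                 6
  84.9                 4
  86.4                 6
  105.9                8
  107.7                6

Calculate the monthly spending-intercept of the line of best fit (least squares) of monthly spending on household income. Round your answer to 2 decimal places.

3.32

n = 7, Σx = 568, Σy = 39, Σxy = 3243.5, Σx² = 48932.86
Sxx = Σx² − (Σx)²/n = 48932.86 − 46089.142857 = 2843.717143
Sxy = Σxy − (Σx)(Σy)/n = 3243.5 − 3164.571429 = 78.928571
b = Sxy/Sxx = 78.928571/2843.717143 = 0.027755
a = ȳ − b·x̄ = 5.571429 − 0.027755·81.142857 = 3.319274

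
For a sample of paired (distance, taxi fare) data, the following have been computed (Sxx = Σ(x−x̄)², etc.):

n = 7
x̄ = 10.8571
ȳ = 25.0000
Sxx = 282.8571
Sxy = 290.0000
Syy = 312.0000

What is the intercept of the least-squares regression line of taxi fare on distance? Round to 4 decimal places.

13.8687

b = Sxy/Sxx = 290/282.8571 = 1.025253
a = ȳ − b·x̄ = 25 − 1.025253·10.8571 = 13.868729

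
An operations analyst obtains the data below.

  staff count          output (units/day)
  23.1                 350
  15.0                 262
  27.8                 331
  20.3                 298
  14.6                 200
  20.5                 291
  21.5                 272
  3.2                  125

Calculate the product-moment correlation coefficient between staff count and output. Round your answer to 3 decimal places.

0.937

n = 8, Σx = 146, Σy = 2129, Σxy = 42399.7, Σx² = 3049.44, Σy² = 603799
Sxx = Σx² − (Σx)²/n = 3049.44 − 2664.5 = 384.94
Sxy = Σxy − (Σx)(Σy)/n = 42399.7 − 38854.25 = 3545.45
Syy = Σy² − (Σy)²/n = 603799 − 566580.125 = 37218.875
r = Sxy/√(Sxx·Syy) = 3545.45/√(14327033.7425) = 3545.45/3785.106834 = 0.936684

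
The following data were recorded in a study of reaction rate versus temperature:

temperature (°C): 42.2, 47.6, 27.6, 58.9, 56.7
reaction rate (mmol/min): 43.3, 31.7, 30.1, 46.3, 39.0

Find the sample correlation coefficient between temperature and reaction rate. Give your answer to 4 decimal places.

n = 5, Σx = 233, Σy = 190.4, Σxy = 9105.31, Σx² = 11492.46, Σy² = 7450.48
Sxx = Σx² − (Σx)²/n = 11492.46 − 10857.8 = 634.66
Sxy = Σxy − (Σx)(Σy)/n = 9105.31 − 8872.64 = 232.67
Syy = Σy² − (Σy)²/n = 7450.48 − 7250.432 = 200.048
r = Sxy/√(Sxx·Syy) = 232.67/√(126962.46368) = 232.67/356.317925 = 0.652984

0.6530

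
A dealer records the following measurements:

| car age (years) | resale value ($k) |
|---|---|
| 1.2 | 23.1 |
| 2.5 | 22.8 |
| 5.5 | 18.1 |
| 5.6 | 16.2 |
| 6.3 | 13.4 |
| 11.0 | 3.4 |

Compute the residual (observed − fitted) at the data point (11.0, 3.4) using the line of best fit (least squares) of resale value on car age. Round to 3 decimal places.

n = 6, Σx = 32.1, Σy = 97, Σxy = 396.81, Σx² = 229.99
Sxx = Σx² − (Σx)²/n = 229.99 − 171.735 = 58.255
Sxy = Σxy − (Σx)(Σy)/n = 396.81 − 518.95 = -122.14
b = Sxy/Sxx = -122.14/58.255 = -2.096644
a = ȳ − b·x̄ = 16.166667 − (-2.096644)·5.35 = 27.383712
ŷ(11.0) = 27.383712 + (-2.096644)·11 = 4.320628
residual = y − ŷ = 3.4 − 4.320628 = -0.920628

-0.921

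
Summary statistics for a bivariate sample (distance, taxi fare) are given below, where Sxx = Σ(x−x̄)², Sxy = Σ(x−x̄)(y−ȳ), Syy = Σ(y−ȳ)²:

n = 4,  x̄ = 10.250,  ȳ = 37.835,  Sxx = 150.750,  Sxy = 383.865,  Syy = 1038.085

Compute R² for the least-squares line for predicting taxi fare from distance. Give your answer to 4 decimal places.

0.9416

R² = Sxy²/(Sxx·Syy) = (383.865)²/(150.75·1038.085) = 0.941601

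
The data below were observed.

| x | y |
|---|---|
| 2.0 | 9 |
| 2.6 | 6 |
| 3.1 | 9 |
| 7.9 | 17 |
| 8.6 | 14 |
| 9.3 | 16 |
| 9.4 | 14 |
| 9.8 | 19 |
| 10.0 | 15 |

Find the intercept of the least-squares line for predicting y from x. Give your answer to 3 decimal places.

n = 9, Σx = 62.7, Σy = 119, Σxy = 932.8, Σx² = 527.63
Sxx = Σx² − (Σx)²/n = 527.63 − 436.81 = 90.82
Sxy = Σxy − (Σx)(Σy)/n = 932.8 − 829.033333 = 103.766667
b = Sxy/Sxx = 103.766667/90.82 = 1.142553
a = ȳ − b·x̄ = 13.222222 − 1.142553·6.966667 = 5.262436

5.262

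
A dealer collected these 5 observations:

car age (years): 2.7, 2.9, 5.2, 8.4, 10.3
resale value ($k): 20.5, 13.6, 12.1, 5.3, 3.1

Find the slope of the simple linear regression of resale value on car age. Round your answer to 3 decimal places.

n = 5, Σx = 29.5, Σy = 54.6, Σxy = 234.16, Σx² = 219.39
Sxx = Σx² − (Σx)²/n = 219.39 − 174.05 = 45.34
Sxy = Σxy − (Σx)(Σy)/n = 234.16 − 322.14 = -87.98
b = Sxy/Sxx = -87.98/45.34 = -1.940450

-1.940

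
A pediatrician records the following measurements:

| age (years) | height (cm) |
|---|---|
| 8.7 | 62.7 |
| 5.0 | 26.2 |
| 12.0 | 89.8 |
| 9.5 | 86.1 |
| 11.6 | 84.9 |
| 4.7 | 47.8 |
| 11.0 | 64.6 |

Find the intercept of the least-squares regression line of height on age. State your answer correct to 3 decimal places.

n = 7, Σx = 62.5, Σy = 462.1, Σxy = 4492.14, Σx² = 612.59
Sxx = Σx² − (Σx)²/n = 612.59 − 558.035714 = 54.554286
Sxy = Σxy − (Σx)(Σy)/n = 4492.14 − 4125.892857 = 366.247143
b = Sxy/Sxx = 366.247143/54.554286 = 6.713444
a = ȳ − b·x̄ = 66.014286 − 6.713444·8.928571 = 6.072821

6.073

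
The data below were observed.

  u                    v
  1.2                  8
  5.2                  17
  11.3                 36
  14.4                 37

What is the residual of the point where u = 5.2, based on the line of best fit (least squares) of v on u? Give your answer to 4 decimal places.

n = 4, Σx = 32.1, Σy = 98, Σxy = 1037.6, Σx² = 363.53
Sxx = Σx² − (Σx)²/n = 363.53 − 257.6025 = 105.9275
Sxy = Σxy − (Σx)(Σy)/n = 1037.6 − 786.45 = 251.15
b = Sxy/Sxx = 251.15/105.9275 = 2.370961
a = ȳ − b·x̄ = 24.5 − 2.370961·8.025 = 5.473036
ŷ(5.2) = 5.473036 + 2.370961·5.2 = 17.802034
residual = y − ŷ = 17 − 17.802034 = -0.802034

-0.8020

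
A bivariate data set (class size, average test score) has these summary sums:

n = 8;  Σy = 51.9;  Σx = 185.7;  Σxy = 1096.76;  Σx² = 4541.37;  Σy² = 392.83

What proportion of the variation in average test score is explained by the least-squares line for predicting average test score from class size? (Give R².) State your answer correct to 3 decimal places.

0.900

Sxx = Σx² − (Σx)²/n = 4541.37 − 4310.56125 = 230.80875
Sxy = Σxy − (Σx)(Σy)/n = 1096.76 − 1204.72875 = -107.96875
Syy = Σy² − (Σy)²/n = 392.83 − 336.70125 = 56.12875
R² = Sxy²/(Sxx·Syy) = (-107.96875)²/(230.80875·56.12875) = 0.899826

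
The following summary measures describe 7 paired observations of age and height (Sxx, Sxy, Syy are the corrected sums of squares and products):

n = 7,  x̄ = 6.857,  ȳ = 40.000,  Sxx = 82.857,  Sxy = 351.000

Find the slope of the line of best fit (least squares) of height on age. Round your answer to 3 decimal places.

4.236

b = Sxy/Sxx = 351/82.857 = 4.236214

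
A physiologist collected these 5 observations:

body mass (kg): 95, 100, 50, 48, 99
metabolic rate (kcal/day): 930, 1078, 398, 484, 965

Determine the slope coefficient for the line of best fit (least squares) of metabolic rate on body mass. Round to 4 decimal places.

11.2471

n = 5, Σx = 392, Σy = 3855, Σxy = 334817, Σx² = 33630
Sxx = Σx² − (Σx)²/n = 33630 − 30732.8 = 2897.2
Sxy = Σxy − (Σx)(Σy)/n = 334817 − 302232 = 32585
b = Sxy/Sxx = 32585/2897.2 = 11.247066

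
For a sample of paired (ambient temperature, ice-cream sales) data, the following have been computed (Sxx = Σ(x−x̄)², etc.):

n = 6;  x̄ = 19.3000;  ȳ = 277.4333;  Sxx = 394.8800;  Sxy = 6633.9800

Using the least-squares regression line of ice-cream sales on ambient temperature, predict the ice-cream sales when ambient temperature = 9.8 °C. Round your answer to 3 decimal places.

b = Sxy/Sxx = 6633.98/394.88 = 16.799990
a = ȳ − b·x̄ = 277.4333 − 16.799990·19.3 = -46.806504
ŷ(9.8) = a + b·9.8 = -46.806504 + 16.799990·9.8 = 117.833396

117.833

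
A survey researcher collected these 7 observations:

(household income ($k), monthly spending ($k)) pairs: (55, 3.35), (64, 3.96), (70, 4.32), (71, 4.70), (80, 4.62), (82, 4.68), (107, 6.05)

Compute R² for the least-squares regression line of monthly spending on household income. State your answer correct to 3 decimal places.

0.944

n = 7, Σx = 529, Σy = 31.68, Σxy = 2474.5, Σx² = 41635, Σy² = 147.5058
Sxx = Σx² − (Σx)²/n = 41635 − 39977.285714 = 1657.714286
Sxy = Σxy − (Σx)(Σy)/n = 2474.5 − 2394.102857 = 80.397143
Syy = Σy² − (Σy)²/n = 147.5058 − 143.374629 = 4.131171
R² = Sxy²/(Sxx·Syy) = (80.397143)²/(1657.714286·4.131171) = 0.943840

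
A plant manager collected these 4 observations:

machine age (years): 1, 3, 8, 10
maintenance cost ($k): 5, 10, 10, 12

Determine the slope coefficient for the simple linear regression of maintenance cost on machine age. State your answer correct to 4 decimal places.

n = 4, Σx = 22, Σy = 37, Σxy = 235, Σx² = 174
Sxx = Σx² − (Σx)²/n = 174 − 121 = 53
Sxy = Σxy − (Σx)(Σy)/n = 235 − 203.5 = 31.5
b = Sxy/Sxx = 31.5/53 = 0.594340

0.5943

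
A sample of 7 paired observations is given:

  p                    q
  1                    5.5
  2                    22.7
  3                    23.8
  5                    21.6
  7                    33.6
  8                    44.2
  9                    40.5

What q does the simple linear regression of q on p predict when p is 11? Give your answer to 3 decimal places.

n = 7, Σx = 35, Σy = 191.9, Σxy = 1183.6, Σx² = 233
Sxx = Σx² − (Σx)²/n = 233 − 175 = 58
Sxy = Σxy − (Σx)(Σy)/n = 1183.6 − 959.5 = 224.1
b = Sxy/Sxx = 224.1/58 = 3.863793
a = ȳ − b·x̄ = 27.414286 − 3.863793·5 = 8.095320
ŷ(11) = a + b·11 = 8.095320 + 3.863793·11 = 50.597044

50.597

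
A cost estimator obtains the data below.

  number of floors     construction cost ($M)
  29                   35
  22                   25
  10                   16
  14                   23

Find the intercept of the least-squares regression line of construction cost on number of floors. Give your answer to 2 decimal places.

n = 4, Σx = 75, Σy = 99, Σxy = 2047, Σx² = 1621
Sxx = Σx² − (Σx)²/n = 1621 − 1406.25 = 214.75
Sxy = Σxy − (Σx)(Σy)/n = 2047 − 1856.25 = 190.75
b = Sxy/Sxx = 190.75/214.75 = 0.888242
a = ȳ − b·x̄ = 24.75 − 0.888242·18.75 = 8.095460

8.10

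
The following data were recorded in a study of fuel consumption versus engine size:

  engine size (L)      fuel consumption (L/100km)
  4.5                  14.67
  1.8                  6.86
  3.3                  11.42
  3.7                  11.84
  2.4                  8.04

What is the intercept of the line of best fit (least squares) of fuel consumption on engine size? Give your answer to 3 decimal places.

1.374

n = 5, Σx = 15.7, Σy = 52.83, Σxy = 179.153, Σx² = 53.83
Sxx = Σx² − (Σx)²/n = 53.83 − 49.298 = 4.532
Sxy = Σxy − (Σx)(Σy)/n = 179.153 − 165.8862 = 13.2668
b = Sxy/Sxx = 13.2668/4.532 = 2.927361
a = ȳ − b·x̄ = 10.566 − 2.927361·3.14 = 1.374086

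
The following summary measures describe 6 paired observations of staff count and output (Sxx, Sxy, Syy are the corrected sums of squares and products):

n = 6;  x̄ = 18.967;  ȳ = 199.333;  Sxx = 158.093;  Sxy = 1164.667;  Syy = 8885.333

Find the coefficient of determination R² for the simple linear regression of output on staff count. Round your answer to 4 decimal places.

0.9656

R² = Sxy²/(Sxx·Syy) = (1164.667)²/(158.093·8885.333) = 0.965644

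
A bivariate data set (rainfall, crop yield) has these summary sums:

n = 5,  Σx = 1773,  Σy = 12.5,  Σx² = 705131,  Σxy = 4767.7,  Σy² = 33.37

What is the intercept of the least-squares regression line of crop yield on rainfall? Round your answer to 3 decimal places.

Sxx = Σx² − (Σx)²/n = 705131 − 628705.8 = 76425.2
Sxy = Σxy − (Σx)(Σy)/n = 4767.7 − 4432.5 = 335.2
b = Sxy/Sxx = 335.2/76425.2 = 0.004386
a = ȳ − b·x̄ = 2.5 − 0.004386·354.6 = 0.944729

0.945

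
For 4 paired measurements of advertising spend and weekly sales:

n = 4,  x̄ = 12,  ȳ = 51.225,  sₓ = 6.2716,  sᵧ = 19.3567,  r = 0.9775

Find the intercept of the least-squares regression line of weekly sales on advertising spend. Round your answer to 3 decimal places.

b = r · sᵧ/sₓ = 0.9775 · 19.3567/6.2716 = 3.016961
a = ȳ − b·x̄ = 51.225 − 3.016961·12 = 15.021465

15.021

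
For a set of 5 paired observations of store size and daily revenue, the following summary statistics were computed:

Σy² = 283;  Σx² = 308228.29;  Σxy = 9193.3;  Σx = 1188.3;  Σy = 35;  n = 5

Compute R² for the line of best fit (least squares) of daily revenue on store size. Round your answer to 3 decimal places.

Sxx = Σx² − (Σx)²/n = 308228.29 − 282411.378 = 25816.912
Sxy = Σxy − (Σx)(Σy)/n = 9193.3 − 8318.1 = 875.2
Syy = Σy² − (Σy)²/n = 283 − 245 = 38
R² = Sxy²/(Sxx·Syy) = (875.2)²/(25816.912·38) = 0.780776

0.781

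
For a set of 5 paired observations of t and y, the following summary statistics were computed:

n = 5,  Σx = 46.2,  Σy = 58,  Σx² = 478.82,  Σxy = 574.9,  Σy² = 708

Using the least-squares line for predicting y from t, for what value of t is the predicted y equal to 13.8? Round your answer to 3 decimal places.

12.171

Sxx = Σx² − (Σx)²/n = 478.82 − 426.888 = 51.932
Sxy = Σxy − (Σx)(Σy)/n = 574.9 − 535.92 = 38.98
b = Sxy/Sxx = 38.98/51.932 = 0.750597
a = ȳ − b·x̄ = 11.6 − 0.750597·9.24 = 4.664484
Set a + b·x = 13.8: x = (13.8 − 4.664484) / 0.750597 = 12.171001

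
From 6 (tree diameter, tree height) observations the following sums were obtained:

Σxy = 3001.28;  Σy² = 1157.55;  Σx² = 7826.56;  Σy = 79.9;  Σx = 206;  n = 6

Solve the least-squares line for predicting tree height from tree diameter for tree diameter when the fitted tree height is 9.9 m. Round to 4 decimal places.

24.3514

Sxx = Σx² − (Σx)²/n = 7826.56 − 7072.666667 = 753.893333
Sxy = Σxy − (Σx)(Σy)/n = 3001.28 − 2743.233333 = 258.046667
b = Sxy/Sxx = 258.046667/753.893333 = 0.342285
a = ȳ − b·x̄ = 13.316667 − 0.342285·34.333333 = 1.564869
Set a + b·x = 9.9: x = (9.9 − 1.564869) / 0.342285 = 24.351409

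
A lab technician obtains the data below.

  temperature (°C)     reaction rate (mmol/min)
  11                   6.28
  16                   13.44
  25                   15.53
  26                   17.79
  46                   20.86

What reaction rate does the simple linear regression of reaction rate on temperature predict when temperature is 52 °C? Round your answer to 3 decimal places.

n = 5, Σx = 124, Σy = 73.9, Σxy = 2094.47, Σx² = 3794
Sxx = Σx² − (Σx)²/n = 3794 − 3075.2 = 718.8
Sxy = Σxy − (Σx)(Σy)/n = 2094.47 − 1832.72 = 261.75
b = Sxy/Sxx = 261.75/718.8 = 0.364149
a = ȳ − b·x̄ = 14.78 − 0.364149·24.8 = 5.749115
ŷ(52) = a + b·52 = 5.749115 + 0.364149·52 = 24.684841

24.685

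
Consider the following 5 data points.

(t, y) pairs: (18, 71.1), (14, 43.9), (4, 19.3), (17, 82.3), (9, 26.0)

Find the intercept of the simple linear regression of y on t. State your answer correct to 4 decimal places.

-5.3875

n = 5, Σx = 62, Σy = 242.6, Σxy = 3604.7, Σx² = 906
Sxx = Σx² − (Σx)²/n = 906 − 768.8 = 137.2
Sxy = Σxy − (Σx)(Σy)/n = 3604.7 − 3008.24 = 596.46
b = Sxy/Sxx = 596.46/137.2 = 4.347376
a = ȳ − b·x̄ = 48.52 − 4.347376·12.4 = -5.387464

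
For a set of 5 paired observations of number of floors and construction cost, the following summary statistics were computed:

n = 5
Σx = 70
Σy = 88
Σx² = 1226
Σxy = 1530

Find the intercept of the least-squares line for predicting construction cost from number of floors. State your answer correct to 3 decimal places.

0.641

Sxx = Σx² − (Σx)²/n = 1226 − 980 = 246
Sxy = Σxy − (Σx)(Σy)/n = 1530 − 1232 = 298
b = Sxy/Sxx = 298/246 = 1.211382
a = ȳ − b·x̄ = 17.6 − 1.211382·14 = 0.640650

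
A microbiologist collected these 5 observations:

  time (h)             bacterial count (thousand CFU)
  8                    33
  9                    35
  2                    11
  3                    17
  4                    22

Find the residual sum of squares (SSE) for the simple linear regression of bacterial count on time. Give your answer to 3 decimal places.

n = 5, Σx = 26, Σy = 118, Σxy = 740, Σx² = 174, Σy² = 3208
Sxx = Σx² − (Σx)²/n = 174 − 135.2 = 38.8
Sxy = Σxy − (Σx)(Σy)/n = 740 − 613.6 = 126.4
Syy = Σy² − (Σy)²/n = 3208 − 2784.8 = 423.2
b = Sxy/Sxx = 126.4/38.8 = 3.257732
SSE = Syy − b·Sxy = 423.2 − 3.257732·126.4 = 11.422680

11.423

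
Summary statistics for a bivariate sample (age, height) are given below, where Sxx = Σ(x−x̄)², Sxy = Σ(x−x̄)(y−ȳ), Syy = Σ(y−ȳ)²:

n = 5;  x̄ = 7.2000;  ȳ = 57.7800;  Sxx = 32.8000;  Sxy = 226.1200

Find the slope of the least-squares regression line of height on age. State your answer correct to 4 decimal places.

b = Sxy/Sxx = 226.12/32.8 = 6.893902

6.8939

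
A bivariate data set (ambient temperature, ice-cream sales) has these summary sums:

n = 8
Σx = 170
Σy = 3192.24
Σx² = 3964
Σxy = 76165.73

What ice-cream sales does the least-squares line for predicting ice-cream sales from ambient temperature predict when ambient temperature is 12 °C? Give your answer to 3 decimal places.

179.803

Sxx = Σx² − (Σx)²/n = 3964 − 3612.5 = 351.5
Sxy = Σxy − (Σx)(Σy)/n = 76165.73 − 67835.1 = 8330.63
b = Sxy/Sxx = 8330.63/351.5 = 23.700228
a = ȳ − b·x̄ = 399.03 − 23.700228·21.25 = -104.599836
ŷ(12) = a + b·12 = -104.599836 + 23.700228·12 = 179.802895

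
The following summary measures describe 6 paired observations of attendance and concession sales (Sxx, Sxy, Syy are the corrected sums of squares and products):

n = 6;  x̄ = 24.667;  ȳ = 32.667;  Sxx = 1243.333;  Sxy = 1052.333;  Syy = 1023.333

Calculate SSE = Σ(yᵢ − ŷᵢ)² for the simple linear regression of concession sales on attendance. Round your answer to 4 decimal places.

b = Sxy/Sxx = 1052.333/1243.333 = 0.846381
SSE = Syy − b·Sxy = 1023.333 − 0.846381·1052.333 = 132.658705

132.6587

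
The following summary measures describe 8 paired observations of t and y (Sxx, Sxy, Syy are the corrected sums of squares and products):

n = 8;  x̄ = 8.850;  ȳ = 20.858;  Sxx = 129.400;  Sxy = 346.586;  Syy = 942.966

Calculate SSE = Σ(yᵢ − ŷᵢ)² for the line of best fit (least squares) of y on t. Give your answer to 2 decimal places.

b = Sxy/Sxx = 346.586/129.4 = 2.678408
SSE = Syy − b·Sxy = 942.966 − 2.678408·346.586 = 14.667272

14.67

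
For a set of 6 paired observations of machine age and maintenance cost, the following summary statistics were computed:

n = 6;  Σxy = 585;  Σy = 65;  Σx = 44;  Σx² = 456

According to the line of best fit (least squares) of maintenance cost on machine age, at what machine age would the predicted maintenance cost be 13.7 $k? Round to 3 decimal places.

Sxx = Σx² − (Σx)²/n = 456 − 322.666667 = 133.333333
Sxy = Σxy − (Σx)(Σy)/n = 585 − 476.666667 = 108.333333
b = Sxy/Sxx = 108.333333/133.333333 = 0.8125
a = ȳ − b·x̄ = 10.833333 − 0.8125·7.333333 = 4.875
Set a + b·x = 13.7: x = (13.7 − 4.875) / 0.8125 = 10.861538

10.862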